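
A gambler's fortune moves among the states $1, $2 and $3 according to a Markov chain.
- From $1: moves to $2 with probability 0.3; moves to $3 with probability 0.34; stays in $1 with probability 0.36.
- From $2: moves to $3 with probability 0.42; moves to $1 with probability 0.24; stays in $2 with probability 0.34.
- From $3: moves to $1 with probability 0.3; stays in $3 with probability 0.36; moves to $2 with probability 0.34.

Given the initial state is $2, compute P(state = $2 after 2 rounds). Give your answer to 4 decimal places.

0.3304

Sum over the intermediate state after 1 round:
P = P($2→$1)·P($1→$2) + P($2→$2)·P($2→$2) + P($2→$3)·P($3→$2)
  = 0.24×0.3 + 0.34×0.34 + 0.42×0.34
  = 0.0720 + 0.1156 + 0.1428 = 0.3304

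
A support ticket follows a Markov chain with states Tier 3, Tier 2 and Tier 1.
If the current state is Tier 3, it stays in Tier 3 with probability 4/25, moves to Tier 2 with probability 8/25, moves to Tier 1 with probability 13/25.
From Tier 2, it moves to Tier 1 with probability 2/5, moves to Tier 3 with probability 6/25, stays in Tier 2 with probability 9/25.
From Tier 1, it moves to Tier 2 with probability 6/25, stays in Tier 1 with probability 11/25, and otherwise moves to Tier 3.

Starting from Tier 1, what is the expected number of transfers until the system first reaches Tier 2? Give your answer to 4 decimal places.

Let t(s) be the expected number of transfers to first reach Tier 2 from state s, with t(Tier 2) = 0. Conditioning on the first transfer:
t(Tier 3) = 1 + 0.16·t(Tier 3) + 0.52·t(Tier 1)
t(Tier 1) = 1 + 0.32·t(Tier 3) + 0.44·t(Tier 1)
Solving: t(Tier 3) = 3.5526, t(Tier 1) = 3.8158.
Expected transfers from Tier 1 to Tier 2: 3.8158.

3.8158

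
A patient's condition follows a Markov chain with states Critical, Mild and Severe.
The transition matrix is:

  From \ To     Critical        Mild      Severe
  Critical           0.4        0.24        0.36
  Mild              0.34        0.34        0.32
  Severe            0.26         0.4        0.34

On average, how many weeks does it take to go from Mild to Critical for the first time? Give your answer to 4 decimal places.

Let t(s) be the expected number of weeks to first reach Critical from state s, with t(Critical) = 0. Conditioning on the first week:
t(Mild) = 1 + 0.34·t(Mild) + 0.32·t(Severe)
t(Severe) = 1 + 0.4·t(Mild) + 0.34·t(Severe)
Solving: t(Mild) = 3.1860, t(Severe) = 3.4460.
Expected weeks from Mild to Critical: 3.1860.

3.1860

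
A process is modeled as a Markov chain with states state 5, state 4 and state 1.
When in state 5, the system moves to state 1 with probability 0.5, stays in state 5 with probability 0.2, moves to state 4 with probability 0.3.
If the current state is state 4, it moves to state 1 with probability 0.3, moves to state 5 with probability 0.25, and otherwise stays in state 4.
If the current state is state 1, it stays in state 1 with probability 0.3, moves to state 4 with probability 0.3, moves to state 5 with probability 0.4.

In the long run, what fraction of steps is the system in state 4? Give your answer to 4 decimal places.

Let the stationary distribution be π with π = πP and π_1 + π_2 + π_3 = 1.
π_1 = 0.2·π_1 + 0.25·π_2 + 0.4·π_3
π_2 = 0.3·π_1 + 0.45·π_2 + 0.3·π_3
Solving with the normalization constraint gives π = (0.2892, 0.3529, 0.3578).
So the stationary probability of state 4 is 0.3529.

0.3529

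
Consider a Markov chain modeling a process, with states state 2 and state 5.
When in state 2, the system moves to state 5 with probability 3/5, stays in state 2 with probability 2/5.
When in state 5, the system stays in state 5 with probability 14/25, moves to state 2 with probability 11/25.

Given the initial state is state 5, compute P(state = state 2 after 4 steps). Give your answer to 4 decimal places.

0.4231

Propagate the distribution vector 4 steps from state 5.
After 0 steps: (0.0000, 1.0000)
After 1 step: (0.4400, 0.5600)
After 2 steps: (0.4224, 0.5776)
After 3 steps: (0.4231, 0.5769)
After 4 steps: (0.4231, 0.5769)
P(in state 2 after 4 steps) = 0.4231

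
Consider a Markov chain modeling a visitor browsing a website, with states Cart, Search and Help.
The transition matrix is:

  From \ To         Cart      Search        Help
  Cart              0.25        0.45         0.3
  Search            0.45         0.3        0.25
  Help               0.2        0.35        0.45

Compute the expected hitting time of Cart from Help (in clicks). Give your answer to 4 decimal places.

3.5294

Let t(s) be the expected number of clicks to first reach Cart from state s, with t(Cart) = 0. Conditioning on the first click:
t(Search) = 1 + 0.3·t(Search) + 0.25·t(Help)
t(Help) = 1 + 0.35·t(Search) + 0.45·t(Help)
Solving: t(Search) = 2.6891, t(Help) = 3.5294.
Expected clicks from Help to Cart: 3.5294.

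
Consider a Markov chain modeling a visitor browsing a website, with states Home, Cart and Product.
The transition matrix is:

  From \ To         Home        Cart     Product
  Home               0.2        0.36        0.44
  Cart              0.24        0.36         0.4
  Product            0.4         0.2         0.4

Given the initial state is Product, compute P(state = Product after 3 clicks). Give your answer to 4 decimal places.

0.4115

Propagate the distribution vector 3 clicks from Product.
After 0 clicks: (0.0000, 0.0000, 1.0000)
After 1 click: (0.4000, 0.2000, 0.4000)
After 2 clicks: (0.2880, 0.2960, 0.4160)
After 3 clicks: (0.2950, 0.2934, 0.4115)
P(in Product after 3 clicks) = 0.4115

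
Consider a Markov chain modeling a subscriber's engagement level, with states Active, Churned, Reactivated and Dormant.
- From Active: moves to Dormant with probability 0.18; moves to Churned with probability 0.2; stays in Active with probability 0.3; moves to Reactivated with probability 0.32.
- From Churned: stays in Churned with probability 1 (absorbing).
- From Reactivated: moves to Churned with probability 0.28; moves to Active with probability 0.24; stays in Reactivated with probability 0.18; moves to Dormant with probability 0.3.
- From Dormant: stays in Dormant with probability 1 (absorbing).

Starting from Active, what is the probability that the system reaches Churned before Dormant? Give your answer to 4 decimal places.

0.5101

Let h(s) be the probability of absorption at Churned starting from transient state s. Then h(Churned) = 1 and h(Dormant) = 0. By first-step analysis:
h(Active) = 0.3·h(Active) + 0.2·1 + 0.32·h(Reactivated) + 0.18·0
h(Reactivated) = 0.24·h(Active) + 0.28·1 + 0.18·h(Reactivated) + 0.3·0
Solving: h(Active) = 0.5101, h(Reactivated) = 0.4907.
Starting from Active, the probability is 0.5101.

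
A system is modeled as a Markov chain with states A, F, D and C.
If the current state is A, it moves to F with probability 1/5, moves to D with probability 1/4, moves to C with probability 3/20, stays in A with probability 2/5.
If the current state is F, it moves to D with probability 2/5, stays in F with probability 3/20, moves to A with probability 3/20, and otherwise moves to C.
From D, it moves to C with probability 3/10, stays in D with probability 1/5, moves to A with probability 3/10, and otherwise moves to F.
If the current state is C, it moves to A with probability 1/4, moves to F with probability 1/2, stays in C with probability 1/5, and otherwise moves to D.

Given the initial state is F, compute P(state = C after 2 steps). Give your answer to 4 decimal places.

0.2475

Propagate the distribution vector 2 steps from F.
After 0 steps: (0.0000, 1.0000, 0.0000, 0.0000)
After 1 step: (0.1500, 0.1500, 0.4000, 0.3000)
After 2 steps: (0.2775, 0.2825, 0.1925, 0.2475)
P(in C after 2 steps) = 0.2475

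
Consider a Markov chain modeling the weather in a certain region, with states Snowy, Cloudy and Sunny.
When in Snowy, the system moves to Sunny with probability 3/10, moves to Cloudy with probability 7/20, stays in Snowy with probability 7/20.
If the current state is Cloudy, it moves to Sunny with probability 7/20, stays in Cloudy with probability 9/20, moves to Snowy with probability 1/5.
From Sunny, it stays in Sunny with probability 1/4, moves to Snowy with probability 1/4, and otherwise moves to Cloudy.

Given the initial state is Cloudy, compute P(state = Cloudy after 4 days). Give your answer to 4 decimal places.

Propagate the distribution vector 4 days from Cloudy.
After 0 days: (0.0000, 1.0000, 0.0000)
After 1 day: (0.2000, 0.4500, 0.3500)
After 2 days: (0.2475, 0.4475, 0.3050)
After 3 days: (0.2524, 0.4405, 0.3071)
After 4 days: (0.2532, 0.4401, 0.3067)
P(in Cloudy after 4 days) = 0.4401

0.4401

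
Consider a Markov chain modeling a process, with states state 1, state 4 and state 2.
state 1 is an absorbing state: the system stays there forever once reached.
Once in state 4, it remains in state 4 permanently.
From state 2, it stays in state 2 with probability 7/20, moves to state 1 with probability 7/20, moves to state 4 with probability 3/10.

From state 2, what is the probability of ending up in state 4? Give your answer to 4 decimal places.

0.4615

Let h(s) be the probability of absorption at state 4 starting from transient state s. Then h(state 4) = 1 and h(state 1) = 0. By first-step analysis:
h(state 2) = 0.35·0 + 0.3·1 + 0.35·h(state 2)
Solving: h(state 2) = 0.4615.
Starting from state 2, the probability is 0.4615.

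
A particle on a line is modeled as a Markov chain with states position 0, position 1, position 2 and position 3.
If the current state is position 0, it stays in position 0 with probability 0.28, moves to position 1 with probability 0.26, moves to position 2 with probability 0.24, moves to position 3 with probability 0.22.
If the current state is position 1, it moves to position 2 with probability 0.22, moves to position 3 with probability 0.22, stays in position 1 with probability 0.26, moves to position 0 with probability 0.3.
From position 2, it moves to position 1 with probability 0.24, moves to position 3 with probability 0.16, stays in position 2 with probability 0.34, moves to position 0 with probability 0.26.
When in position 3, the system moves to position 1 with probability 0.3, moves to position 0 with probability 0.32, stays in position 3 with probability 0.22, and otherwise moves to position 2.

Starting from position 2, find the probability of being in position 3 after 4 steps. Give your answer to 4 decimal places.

0.2053

Propagate the distribution vector 4 steps from position 2.
After 0 steps: (0.0000, 0.0000, 1.0000, 0.0000)
After 1 step: (0.2600, 0.2400, 0.3400, 0.1600)
After 2 steps: (0.2844, 0.2596, 0.2564, 0.1996)
After 3 steps: (0.2880, 0.2629, 0.2445, 0.2046)
After 4 steps: (0.2886, 0.2633, 0.2428, 0.2053)
P(in position 3 after 4 steps) = 0.2053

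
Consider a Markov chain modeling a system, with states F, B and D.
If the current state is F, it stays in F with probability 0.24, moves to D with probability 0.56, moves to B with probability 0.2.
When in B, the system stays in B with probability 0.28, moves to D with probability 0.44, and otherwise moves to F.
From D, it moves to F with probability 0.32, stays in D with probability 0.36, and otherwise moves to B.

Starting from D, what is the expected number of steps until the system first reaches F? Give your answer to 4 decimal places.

Let t(s) be the expected number of steps to first reach F from state s, with t(F) = 0. Conditioning on the first step:
t(B) = 1 + 0.28·t(B) + 0.44·t(D)
t(D) = 1 + 0.32·t(B) + 0.36·t(D)
Solving: t(B) = 3.3750, t(D) = 3.2500.
Expected steps from D to F: 3.2500.

3.2500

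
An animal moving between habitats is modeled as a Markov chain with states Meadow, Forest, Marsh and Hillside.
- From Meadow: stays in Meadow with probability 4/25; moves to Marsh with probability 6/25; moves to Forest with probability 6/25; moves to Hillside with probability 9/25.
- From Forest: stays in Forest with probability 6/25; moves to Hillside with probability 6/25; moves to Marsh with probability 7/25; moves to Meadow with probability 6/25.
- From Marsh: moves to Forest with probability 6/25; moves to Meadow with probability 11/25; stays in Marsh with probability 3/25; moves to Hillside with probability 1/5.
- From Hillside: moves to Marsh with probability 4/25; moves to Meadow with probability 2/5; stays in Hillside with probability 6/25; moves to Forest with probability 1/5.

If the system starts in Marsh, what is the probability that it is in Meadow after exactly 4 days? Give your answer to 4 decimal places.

0.2973

Propagate the distribution vector 4 days from Marsh.
After 0 days: (0.0000, 0.0000, 1.0000, 0.0000)
After 1 day: (0.4400, 0.2400, 0.1200, 0.2000)
After 2 days: (0.2608, 0.2320, 0.2192, 0.2880)
After 3 days: (0.3091, 0.2285, 0.1999, 0.2625)
After 4 days: (0.2973, 0.2295, 0.2041, 0.2691)
P(in Meadow after 4 days) = 0.2973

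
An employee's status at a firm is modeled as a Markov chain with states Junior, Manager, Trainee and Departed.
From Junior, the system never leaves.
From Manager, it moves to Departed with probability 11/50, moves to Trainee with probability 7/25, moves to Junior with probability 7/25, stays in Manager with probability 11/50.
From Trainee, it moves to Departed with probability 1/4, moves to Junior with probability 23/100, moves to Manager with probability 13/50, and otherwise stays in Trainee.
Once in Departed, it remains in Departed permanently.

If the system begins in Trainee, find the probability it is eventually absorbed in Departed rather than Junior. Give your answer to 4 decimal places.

Let h(s) be the probability of absorption at Departed starting from transient state s. Then h(Departed) = 1 and h(Junior) = 0. By first-step analysis:
h(Manager) = 0.28·0 + 0.22·h(Manager) + 0.28·h(Trainee) + 0.22·1
h(Trainee) = 0.23·0 + 0.26·h(Manager) + 0.26·h(Trainee) + 0.25·1
Solving: h(Manager) = 0.4615, h(Trainee) = 0.5000.
Starting from Trainee, the probability is 0.5000.

0.5000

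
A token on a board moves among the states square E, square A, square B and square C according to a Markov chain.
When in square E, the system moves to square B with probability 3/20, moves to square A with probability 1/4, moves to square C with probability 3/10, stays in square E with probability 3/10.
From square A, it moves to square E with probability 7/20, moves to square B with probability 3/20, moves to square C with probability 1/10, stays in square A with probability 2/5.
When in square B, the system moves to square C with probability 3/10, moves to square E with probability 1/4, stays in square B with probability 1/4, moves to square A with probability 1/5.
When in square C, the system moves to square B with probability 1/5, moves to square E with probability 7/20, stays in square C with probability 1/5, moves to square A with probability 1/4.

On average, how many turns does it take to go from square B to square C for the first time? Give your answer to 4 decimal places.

4.0591

Let t(s) be the expected number of turns to first reach square C from state s, with t(square C) = 0. Conditioning on the first turn:
t(square E) = 1 + 0.3·t(square E) + 0.25·t(square A) + 0.15·t(square B)
t(square A) = 1 + 0.35·t(square E) + 0.4·t(square A) + 0.15·t(square B)
t(square B) = 1 + 0.25·t(square E) + 0.2·t(square A) + 0.25·t(square B)
Solving: t(square E) = 4.1129, t(square A) = 5.0806, t(square B) = 4.0591.
Expected turns from square B to square C: 4.0591.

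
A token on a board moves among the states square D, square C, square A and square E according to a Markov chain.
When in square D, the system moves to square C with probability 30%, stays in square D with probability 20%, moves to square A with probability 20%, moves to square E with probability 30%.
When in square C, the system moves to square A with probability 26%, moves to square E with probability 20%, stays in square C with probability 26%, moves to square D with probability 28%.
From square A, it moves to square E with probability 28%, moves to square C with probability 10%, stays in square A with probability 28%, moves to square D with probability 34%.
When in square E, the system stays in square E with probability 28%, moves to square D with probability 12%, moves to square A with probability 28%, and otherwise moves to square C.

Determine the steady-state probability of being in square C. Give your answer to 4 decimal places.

0.2443

Let the stationary distribution be π with π = πP and π_1 + π_2 + π_3 + π_4 = 1.
π_1 = 0.2·π_1 + 0.28·π_2 + 0.34·π_3 + 0.12·π_4
π_2 = 0.3·π_1 + 0.26·π_2 + 0.1·π_3 + 0.32·π_4
π_3 = 0.2·π_1 + 0.26·π_2 + 0.28·π_3 + 0.28·π_4
Solving with the normalization constraint gives π = (0.2342, 0.2443, 0.2564, 0.2651).
So the stationary probability of square C is 0.2443.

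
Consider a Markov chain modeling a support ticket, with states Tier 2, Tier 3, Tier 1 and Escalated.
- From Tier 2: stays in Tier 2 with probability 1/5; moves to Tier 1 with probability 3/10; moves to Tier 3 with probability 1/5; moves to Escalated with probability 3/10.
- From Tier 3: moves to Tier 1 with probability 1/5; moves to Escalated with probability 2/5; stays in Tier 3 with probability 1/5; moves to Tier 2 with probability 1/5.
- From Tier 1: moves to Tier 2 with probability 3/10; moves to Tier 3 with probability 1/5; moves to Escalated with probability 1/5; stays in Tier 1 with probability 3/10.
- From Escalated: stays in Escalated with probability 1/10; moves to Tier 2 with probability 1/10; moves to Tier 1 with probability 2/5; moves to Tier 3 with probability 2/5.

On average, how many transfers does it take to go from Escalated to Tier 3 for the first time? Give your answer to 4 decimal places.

Let t(s) be the expected number of transfers to first reach Tier 3 from state s, with t(Tier 3) = 0. Conditioning on the first transfer:
t(Tier 2) = 1 + 0.2·t(Tier 2) + 0.3·t(Tier 1) + 0.3·t(Escalated)
t(Tier 1) = 1 + 0.3·t(Tier 2) + 0.3·t(Tier 1) + 0.2·t(Escalated)
t(Escalated) = 1 + 0.1·t(Tier 2) + 0.4·t(Tier 1) + 0.1·t(Escalated)
Solving: t(Tier 2) = 4.0878, t(Tier 1) = 4.1554, t(Escalated) = 3.4122.
Expected transfers from Escalated to Tier 3: 3.4122.

3.4122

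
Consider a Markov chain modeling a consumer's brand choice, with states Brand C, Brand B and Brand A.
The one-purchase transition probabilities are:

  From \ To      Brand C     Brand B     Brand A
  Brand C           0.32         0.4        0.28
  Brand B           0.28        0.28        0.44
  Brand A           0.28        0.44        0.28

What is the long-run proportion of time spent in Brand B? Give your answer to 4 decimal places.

0.3693

Let the stationary distribution be π with π = πP and π_1 + π_2 + π_3 = 1.
π_1 = 0.32·π_1 + 0.28·π_2 + 0.28·π_3
π_2 = 0.4·π_1 + 0.28·π_2 + 0.44·π_3
Solving with the normalization constraint gives π = (0.2917, 0.3693, 0.3391).
So the stationary probability of Brand B is 0.3693.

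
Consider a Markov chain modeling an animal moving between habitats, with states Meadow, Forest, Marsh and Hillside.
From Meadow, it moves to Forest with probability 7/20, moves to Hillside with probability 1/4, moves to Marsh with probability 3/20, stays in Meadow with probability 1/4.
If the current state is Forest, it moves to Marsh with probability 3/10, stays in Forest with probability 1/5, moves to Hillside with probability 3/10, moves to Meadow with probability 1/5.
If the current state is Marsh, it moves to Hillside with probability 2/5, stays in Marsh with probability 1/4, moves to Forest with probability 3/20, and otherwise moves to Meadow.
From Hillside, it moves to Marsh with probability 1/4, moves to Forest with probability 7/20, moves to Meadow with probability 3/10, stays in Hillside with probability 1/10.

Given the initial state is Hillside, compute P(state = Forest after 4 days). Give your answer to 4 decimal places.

0.2622

Propagate the distribution vector 4 days from Hillside.
After 0 days: (0.0000, 0.0000, 0.0000, 1.0000)
After 1 day: (0.3000, 0.3500, 0.2500, 0.1000)
After 2 days: (0.2250, 0.2475, 0.2375, 0.2900)
After 3 days: (0.2403, 0.2654, 0.2399, 0.2545)
After 4 days: (0.2375, 0.2622, 0.2392, 0.2611)
P(in Forest after 4 days) = 0.2622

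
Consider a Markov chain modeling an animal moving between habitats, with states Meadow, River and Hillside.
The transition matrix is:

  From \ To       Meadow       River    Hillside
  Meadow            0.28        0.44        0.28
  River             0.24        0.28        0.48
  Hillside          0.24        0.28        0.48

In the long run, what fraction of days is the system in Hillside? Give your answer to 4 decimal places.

Let the stationary distribution be π with π = πP and π_1 + π_2 + π_3 = 1.
π_1 = 0.28·π_1 + 0.24·π_2 + 0.24·π_3
π_2 = 0.44·π_1 + 0.28·π_2 + 0.28·π_3
Solving with the normalization constraint gives π = (0.2500, 0.3200, 0.4300).
So the stationary probability of Hillside is 0.4300.

0.4300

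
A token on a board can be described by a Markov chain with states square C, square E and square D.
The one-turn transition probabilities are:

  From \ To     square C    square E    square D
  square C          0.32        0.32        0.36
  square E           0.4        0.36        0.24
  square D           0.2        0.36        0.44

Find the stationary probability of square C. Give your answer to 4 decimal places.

Let the stationary distribution be π with π = πP and π_1 + π_2 + π_3 = 1.
π_1 = 0.32·π_1 + 0.4·π_2 + 0.2·π_3
π_2 = 0.32·π_1 + 0.36·π_2 + 0.36·π_3
Solving with the normalization constraint gives π = (0.3063, 0.3477, 0.3459).
So the stationary probability of square C is 0.3063.

0.3063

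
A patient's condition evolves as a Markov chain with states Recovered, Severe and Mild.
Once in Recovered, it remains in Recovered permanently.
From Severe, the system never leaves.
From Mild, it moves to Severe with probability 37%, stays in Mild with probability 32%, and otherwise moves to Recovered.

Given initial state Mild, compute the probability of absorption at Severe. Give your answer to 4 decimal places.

Let h(s) be the probability of absorption at Severe starting from transient state s. Then h(Severe) = 1 and h(Recovered) = 0. By first-step analysis:
h(Mild) = 0.31·0 + 0.37·1 + 0.32·h(Mild)
Solving: h(Mild) = 0.5441.
Starting from Mild, the probability is 0.5441.

0.5441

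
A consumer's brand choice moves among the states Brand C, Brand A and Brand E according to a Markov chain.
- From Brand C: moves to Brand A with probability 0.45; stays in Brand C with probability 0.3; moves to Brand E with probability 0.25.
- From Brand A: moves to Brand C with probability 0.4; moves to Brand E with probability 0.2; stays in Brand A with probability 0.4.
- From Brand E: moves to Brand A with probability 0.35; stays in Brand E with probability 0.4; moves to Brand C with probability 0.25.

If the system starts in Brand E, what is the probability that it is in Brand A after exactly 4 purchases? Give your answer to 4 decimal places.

Propagate the distribution vector 4 purchases from Brand E.
After 0 purchases: (0.0000, 0.0000, 1.0000)
After 1 purchase: (0.2500, 0.3500, 0.4000)
After 2 purchases: (0.3150, 0.3925, 0.2925)
After 3 purchases: (0.3246, 0.4011, 0.2743)
After 4 purchases: (0.3264, 0.4025, 0.2711)
P(in Brand A after 4 purchases) = 0.4025

0.4025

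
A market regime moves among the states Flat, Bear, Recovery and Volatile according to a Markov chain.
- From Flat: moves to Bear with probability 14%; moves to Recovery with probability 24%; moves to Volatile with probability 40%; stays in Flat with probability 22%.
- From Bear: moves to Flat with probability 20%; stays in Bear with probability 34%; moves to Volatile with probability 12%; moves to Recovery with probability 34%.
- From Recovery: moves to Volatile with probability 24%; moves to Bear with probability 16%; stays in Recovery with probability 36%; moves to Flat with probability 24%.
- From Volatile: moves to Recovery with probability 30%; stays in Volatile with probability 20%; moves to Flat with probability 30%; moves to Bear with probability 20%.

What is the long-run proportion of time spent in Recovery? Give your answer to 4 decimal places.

0.3123

Let the stationary distribution be π with π = πP and π_1 + π_2 + π_3 + π_4 = 1.
π_1 = 0.22·π_1 + 0.2·π_2 + 0.24·π_3 + 0.3·π_4
π_2 = 0.14·π_1 + 0.34·π_2 + 0.16·π_3 + 0.2·π_4
π_3 = 0.24·π_1 + 0.34·π_2 + 0.36·π_3 + 0.3·π_4
Solving with the normalization constraint gives π = (0.2418, 0.2012, 0.3123, 0.2448).
So the stationary probability of Recovery is 0.3123.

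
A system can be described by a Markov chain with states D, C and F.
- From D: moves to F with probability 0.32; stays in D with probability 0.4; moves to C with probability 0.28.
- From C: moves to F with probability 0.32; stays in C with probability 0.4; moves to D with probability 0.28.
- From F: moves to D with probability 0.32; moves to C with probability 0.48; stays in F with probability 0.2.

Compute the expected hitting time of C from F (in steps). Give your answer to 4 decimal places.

Let t(s) be the expected number of steps to first reach C from state s, with t(C) = 0. Conditioning on the first step:
t(D) = 1 + 0.4·t(D) + 0.32·t(F)
t(F) = 1 + 0.32·t(D) + 0.2·t(F)
Solving: t(D) = 2.9661, t(F) = 2.4364.
Expected steps from F to C: 2.4364.

2.4364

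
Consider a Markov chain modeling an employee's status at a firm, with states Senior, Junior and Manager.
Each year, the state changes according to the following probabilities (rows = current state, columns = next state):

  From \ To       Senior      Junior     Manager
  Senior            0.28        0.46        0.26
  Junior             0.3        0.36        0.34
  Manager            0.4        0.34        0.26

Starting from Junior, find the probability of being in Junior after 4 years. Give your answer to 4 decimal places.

0.3864

Propagate the distribution vector 4 years from Junior.
After 0 years: (0.0000, 1.0000, 0.0000)
After 1 year: (0.3000, 0.3600, 0.3400)
After 2 years: (0.3280, 0.3832, 0.2888)
After 3 years: (0.3223, 0.3870, 0.2907)
After 4 years: (0.3226, 0.3864, 0.2910)
P(in Junior after 4 years) = 0.3864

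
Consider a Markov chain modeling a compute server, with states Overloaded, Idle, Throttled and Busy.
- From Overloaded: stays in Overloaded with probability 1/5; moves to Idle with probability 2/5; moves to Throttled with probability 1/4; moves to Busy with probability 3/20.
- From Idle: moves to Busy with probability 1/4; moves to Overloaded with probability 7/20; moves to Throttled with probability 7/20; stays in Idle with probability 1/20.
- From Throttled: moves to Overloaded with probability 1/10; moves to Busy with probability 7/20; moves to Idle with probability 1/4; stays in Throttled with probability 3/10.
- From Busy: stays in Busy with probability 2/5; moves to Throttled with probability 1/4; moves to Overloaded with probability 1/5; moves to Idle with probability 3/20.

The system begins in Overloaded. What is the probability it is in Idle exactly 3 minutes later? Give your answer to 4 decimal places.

0.2205

Propagate the distribution vector 3 minutes from Overloaded.
After 0 minutes: (1.0000, 0.0000, 0.0000, 0.0000)
After 1 minute: (0.2000, 0.4000, 0.2500, 0.1500)
After 2 minutes: (0.2350, 0.1850, 0.3025, 0.2775)
After 3 minutes: (0.1975, 0.2205, 0.2836, 0.2984)
P(in Idle after 3 minutes) = 0.2205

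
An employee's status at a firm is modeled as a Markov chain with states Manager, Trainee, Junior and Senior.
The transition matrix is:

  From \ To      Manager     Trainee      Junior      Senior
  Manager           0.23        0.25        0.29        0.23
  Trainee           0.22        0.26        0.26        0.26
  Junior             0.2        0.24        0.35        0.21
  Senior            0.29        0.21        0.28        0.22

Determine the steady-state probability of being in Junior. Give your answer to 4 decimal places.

0.2984

Let the stationary distribution be π with π = πP and π_1 + π_2 + π_3 + π_4 = 1.
π_1 = 0.23·π_1 + 0.22·π_2 + 0.2·π_3 + 0.29·π_4
π_2 = 0.25·π_1 + 0.26·π_2 + 0.24·π_3 + 0.21·π_4
π_3 = 0.29·π_1 + 0.26·π_2 + 0.35·π_3 + 0.28·π_4
Solving with the normalization constraint gives π = (0.2324, 0.2403, 0.2984, 0.2290).
So the stationary probability of Junior is 0.2984.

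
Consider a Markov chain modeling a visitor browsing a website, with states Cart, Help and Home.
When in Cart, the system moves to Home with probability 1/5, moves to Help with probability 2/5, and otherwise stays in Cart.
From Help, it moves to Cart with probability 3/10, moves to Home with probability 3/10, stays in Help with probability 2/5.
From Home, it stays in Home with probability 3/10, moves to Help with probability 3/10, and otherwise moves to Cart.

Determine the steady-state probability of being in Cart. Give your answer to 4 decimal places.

0.3626

Let the stationary distribution be π with π = πP and π_1 + π_2 + π_3 = 1.
π_1 = 0.4·π_1 + 0.3·π_2 + 0.4·π_3
π_2 = 0.4·π_1 + 0.4·π_2 + 0.3·π_3
Solving with the normalization constraint gives π = (0.3626, 0.3736, 0.2637).
So the stationary probability of Cart is 0.3626.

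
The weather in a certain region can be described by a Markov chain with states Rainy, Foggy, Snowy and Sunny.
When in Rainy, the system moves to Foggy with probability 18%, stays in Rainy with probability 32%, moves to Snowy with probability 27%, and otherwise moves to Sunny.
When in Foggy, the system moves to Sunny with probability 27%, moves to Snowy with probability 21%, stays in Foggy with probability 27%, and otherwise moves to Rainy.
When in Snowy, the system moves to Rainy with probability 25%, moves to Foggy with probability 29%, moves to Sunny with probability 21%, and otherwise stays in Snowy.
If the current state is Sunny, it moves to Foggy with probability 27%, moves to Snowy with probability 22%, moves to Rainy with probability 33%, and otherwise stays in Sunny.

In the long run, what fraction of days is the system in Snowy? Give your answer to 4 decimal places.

Let the stationary distribution be π with π = πP and π_1 + π_2 + π_3 + π_4 = 1.
π_1 = 0.32·π_1 + 0.25·π_2 + 0.25·π_3 + 0.33·π_4
π_2 = 0.18·π_1 + 0.27·π_2 + 0.29·π_3 + 0.27·π_4
π_3 = 0.27·π_1 + 0.21·π_2 + 0.25·π_3 + 0.22·π_4
Solving with the normalization constraint gives π = (0.2881, 0.2489, 0.2391, 0.2240).
So the stationary probability of Snowy is 0.2391.

0.2391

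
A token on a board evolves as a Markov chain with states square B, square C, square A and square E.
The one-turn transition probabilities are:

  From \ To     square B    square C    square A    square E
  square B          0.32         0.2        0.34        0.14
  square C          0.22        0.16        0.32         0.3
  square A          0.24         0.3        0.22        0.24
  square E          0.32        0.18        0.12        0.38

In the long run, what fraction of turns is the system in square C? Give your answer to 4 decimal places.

0.2112

Let the stationary distribution be π with π = πP and π_1 + π_2 + π_3 + π_4 = 1.
π_1 = 0.32·π_1 + 0.22·π_2 + 0.24·π_3 + 0.32·π_4
π_2 = 0.2·π_1 + 0.16·π_2 + 0.3·π_3 + 0.18·π_4
π_3 = 0.34·π_1 + 0.32·π_2 + 0.22·π_3 + 0.12·π_4
Solving with the normalization constraint gives π = (0.2790, 0.2112, 0.2485, 0.2614).
So the stationary probability of square C is 0.2112.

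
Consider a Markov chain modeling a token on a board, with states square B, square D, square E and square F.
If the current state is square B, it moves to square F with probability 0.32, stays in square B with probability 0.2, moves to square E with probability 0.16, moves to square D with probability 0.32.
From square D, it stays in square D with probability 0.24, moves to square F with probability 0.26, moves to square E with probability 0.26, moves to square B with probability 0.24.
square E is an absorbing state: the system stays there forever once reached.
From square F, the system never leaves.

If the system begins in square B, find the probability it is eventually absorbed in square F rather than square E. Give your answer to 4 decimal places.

Let h(s) be the probability of absorption at square F starting from transient state s. Then h(square F) = 1 and h(square E) = 0. By first-step analysis:
h(square B) = 0.2·h(square B) + 0.32·h(square D) + 0.16·0 + 0.32·1
h(square D) = 0.24·h(square B) + 0.24·h(square D) + 0.26·0 + 0.26·1
Solving: h(square B) = 0.6145, h(square D) = 0.5361.
Starting from square B, the probability is 0.6145.

0.6145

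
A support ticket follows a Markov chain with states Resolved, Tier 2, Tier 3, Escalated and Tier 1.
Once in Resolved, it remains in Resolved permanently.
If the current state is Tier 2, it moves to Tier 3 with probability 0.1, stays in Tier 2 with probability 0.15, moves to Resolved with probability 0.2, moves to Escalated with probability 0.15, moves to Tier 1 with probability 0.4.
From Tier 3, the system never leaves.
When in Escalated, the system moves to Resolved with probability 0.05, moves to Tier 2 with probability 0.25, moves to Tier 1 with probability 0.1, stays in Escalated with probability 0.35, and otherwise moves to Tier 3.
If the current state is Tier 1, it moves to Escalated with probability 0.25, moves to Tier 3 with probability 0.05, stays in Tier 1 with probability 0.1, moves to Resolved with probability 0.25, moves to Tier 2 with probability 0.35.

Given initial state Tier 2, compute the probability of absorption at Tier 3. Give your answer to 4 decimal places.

Let h(s) be the probability of absorption at Tier 3 starting from transient state s. Then h(Tier 3) = 1 and h(Resolved) = 0. By first-step analysis:
h(Tier 2) = 0.2·0 + 0.15·h(Tier 2) + 0.1·1 + 0.15·h(Escalated) + 0.4·h(Tier 1)
h(Escalated) = 0.05·0 + 0.25·h(Tier 2) + 0.25·1 + 0.35·h(Escalated) + 0.1·h(Tier 1)
h(Tier 1) = 0.25·0 + 0.35·h(Tier 2) + 0.05·1 + 0.25·h(Escalated) + 0.1·h(Tier 1)
Solving: h(Tier 2) = 0.4003, h(Escalated) = 0.5966, h(Tier 1) = 0.3769.
Starting from Tier 2, the probability is 0.4003.

0.4003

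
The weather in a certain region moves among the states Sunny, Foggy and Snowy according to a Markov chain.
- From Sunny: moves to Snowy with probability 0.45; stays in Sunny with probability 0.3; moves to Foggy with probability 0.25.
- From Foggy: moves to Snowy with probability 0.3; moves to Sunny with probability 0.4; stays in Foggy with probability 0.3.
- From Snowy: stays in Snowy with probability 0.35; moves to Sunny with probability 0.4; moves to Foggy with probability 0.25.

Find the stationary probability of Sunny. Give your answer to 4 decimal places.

Let the stationary distribution be π with π = πP and π_1 + π_2 + π_3 = 1.
π_1 = 0.3·π_1 + 0.4·π_2 + 0.4·π_3
π_2 = 0.25·π_1 + 0.3·π_2 + 0.25·π_3
Solving with the normalization constraint gives π = (0.3636, 0.2632, 0.3732).
So the stationary probability of Sunny is 0.3636.

0.3636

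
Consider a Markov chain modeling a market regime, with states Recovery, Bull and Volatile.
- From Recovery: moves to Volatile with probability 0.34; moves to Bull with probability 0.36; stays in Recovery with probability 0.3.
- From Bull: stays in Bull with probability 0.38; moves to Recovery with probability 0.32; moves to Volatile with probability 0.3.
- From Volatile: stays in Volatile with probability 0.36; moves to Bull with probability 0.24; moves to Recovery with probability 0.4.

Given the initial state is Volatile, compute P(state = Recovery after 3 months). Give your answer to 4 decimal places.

0.3402

Propagate the distribution vector 3 months from Volatile.
After 0 months: (0.0000, 0.0000, 1.0000)
After 1 month: (0.4000, 0.2400, 0.3600)
After 2 months: (0.3408, 0.3216, 0.3376)
After 3 months: (0.3402, 0.3259, 0.3339)
P(in Recovery after 3 months) = 0.3402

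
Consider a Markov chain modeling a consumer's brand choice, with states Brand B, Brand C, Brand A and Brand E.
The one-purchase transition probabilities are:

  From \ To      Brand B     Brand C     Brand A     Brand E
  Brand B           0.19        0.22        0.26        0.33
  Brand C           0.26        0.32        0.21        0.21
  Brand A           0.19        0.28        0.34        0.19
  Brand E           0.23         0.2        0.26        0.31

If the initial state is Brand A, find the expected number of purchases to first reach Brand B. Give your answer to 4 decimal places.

Let t(s) be the expected number of purchases to first reach Brand B from state s, with t(Brand B) = 0. Conditioning on the first purchase:
t(Brand C) = 1 + 0.32·t(Brand C) + 0.21·t(Brand A) + 0.21·t(Brand E)
t(Brand A) = 1 + 0.28·t(Brand C) + 0.34·t(Brand A) + 0.19·t(Brand E)
t(Brand E) = 1 + 0.2·t(Brand C) + 0.26·t(Brand A) + 0.31·t(Brand E)
Solving: t(Brand C) = 4.2489, t(Brand A) = 4.5870, t(Brand E) = 4.4093.
Expected purchases from Brand A to Brand B: 4.5870.

4.5870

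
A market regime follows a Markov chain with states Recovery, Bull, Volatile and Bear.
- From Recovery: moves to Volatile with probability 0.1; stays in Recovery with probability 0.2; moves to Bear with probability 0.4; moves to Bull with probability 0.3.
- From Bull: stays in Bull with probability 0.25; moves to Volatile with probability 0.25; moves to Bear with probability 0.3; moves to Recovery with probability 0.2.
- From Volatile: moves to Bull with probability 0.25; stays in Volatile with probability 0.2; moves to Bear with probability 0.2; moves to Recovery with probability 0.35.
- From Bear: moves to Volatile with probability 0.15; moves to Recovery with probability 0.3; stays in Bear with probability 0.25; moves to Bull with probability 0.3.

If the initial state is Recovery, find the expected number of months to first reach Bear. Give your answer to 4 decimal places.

Let t(s) be the expected number of months to first reach Bear from state s, with t(Bear) = 0. Conditioning on the first month:
t(Recovery) = 1 + 0.2·t(Recovery) + 0.3·t(Bull) + 0.1·t(Volatile)
t(Bull) = 1 + 0.2·t(Recovery) + 0.25·t(Bull) + 0.25·t(Volatile)
t(Volatile) = 1 + 0.35·t(Recovery) + 0.25·t(Bull) + 0.2·t(Volatile)
Solving: t(Recovery) = 2.9353, t(Bull) = 3.3051, t(Volatile) = 3.5670.
Expected months from Recovery to Bear: 2.9353.

2.9353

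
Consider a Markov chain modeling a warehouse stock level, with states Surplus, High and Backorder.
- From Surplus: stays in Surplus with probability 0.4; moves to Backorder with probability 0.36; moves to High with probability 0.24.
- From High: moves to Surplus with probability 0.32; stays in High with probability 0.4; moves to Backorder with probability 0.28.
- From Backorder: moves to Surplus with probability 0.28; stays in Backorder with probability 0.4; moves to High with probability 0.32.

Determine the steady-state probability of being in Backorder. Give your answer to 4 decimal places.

0.3484

Let the stationary distribution be π with π = πP and π_1 + π_2 + π_3 = 1.
π_1 = 0.4·π_1 + 0.32·π_2 + 0.28·π_3
π_2 = 0.24·π_1 + 0.4·π_2 + 0.32·π_3
Solving with the normalization constraint gives π = (0.3327, 0.3189, 0.3484).
So the stationary probability of Backorder is 0.3484.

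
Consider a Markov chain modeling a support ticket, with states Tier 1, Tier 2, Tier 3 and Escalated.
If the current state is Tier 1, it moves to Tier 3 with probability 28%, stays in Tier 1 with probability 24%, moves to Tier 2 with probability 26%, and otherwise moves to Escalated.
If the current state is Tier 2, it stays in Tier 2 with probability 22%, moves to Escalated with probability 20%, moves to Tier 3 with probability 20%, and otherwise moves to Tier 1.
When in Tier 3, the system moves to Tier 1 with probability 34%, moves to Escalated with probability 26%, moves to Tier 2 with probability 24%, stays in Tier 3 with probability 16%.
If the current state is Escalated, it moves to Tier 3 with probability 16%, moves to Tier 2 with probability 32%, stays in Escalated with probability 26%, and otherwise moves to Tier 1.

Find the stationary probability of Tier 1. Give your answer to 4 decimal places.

0.3016

Let the stationary distribution be π with π = πP and π_1 + π_2 + π_3 + π_4 = 1.
π_1 = 0.24·π_1 + 0.38·π_2 + 0.34·π_3 + 0.26·π_4
π_2 = 0.26·π_1 + 0.22·π_2 + 0.24·π_3 + 0.32·π_4
π_3 = 0.28·π_1 + 0.2·π_2 + 0.16·π_3 + 0.16·π_4
Solving with the normalization constraint gives π = (0.3016, 0.2594, 0.2066, 0.2324).
So the stationary probability of Tier 1 is 0.3016.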